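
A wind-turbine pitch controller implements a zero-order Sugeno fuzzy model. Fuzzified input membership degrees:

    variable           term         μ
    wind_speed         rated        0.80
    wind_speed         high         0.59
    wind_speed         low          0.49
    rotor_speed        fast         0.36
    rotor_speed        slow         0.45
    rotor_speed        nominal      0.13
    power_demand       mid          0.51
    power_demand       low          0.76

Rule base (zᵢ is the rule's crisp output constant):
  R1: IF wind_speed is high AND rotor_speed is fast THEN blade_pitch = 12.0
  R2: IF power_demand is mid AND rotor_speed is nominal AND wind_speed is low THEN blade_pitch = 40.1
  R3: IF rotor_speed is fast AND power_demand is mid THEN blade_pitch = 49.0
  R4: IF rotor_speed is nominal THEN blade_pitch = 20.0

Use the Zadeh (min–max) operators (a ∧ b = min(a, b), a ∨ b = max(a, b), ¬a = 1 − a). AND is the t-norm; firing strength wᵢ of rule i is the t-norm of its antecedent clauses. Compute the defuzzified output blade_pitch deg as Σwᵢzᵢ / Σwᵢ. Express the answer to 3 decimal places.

R1 (z=12.0): high=0.59, fast=0.36; AND[min(a, b)] → w = 0.36
R2 (z=40.1): mid=0.51, nominal=0.13, low=0.49; AND[min(a, b)] → w = 0.13
R3 (z=49.0): fast=0.36, mid=0.51; AND[min(a, b)] → w = 0.36
R4 (z=20.0): nominal=0.13 → w = 0.13
Weighted average = (0.36·12.0 + 0.13·40.1 + 0.36·49.0 + 0.13·20.0) / (0.36 + 0.13 + 0.36 + 0.13)
  = 29.7730 / 0.9800 = 30.381

30.381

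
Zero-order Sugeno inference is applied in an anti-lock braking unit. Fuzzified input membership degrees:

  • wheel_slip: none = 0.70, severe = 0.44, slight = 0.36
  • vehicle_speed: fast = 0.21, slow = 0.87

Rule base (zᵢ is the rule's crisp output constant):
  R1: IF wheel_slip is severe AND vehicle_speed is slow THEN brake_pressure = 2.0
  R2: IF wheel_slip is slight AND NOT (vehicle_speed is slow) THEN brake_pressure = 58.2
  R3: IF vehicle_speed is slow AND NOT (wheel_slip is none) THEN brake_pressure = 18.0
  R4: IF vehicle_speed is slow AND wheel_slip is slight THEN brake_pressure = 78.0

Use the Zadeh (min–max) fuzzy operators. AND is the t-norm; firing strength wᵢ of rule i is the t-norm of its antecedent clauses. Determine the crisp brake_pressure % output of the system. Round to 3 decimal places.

34.086

R1 (z=2.0): severe=0.44, slow=0.87; AND[min(a, b)] → w = 0.44
R2 (z=58.2): slight=0.36, ¬slow=1−0.87=0.13; AND[min(a, b)] → w = 0.13
R3 (z=18.0): slow=0.87, ¬none=1−0.70=0.30; AND[min(a, b)] → w = 0.30
R4 (z=78.0): slow=0.87, slight=0.36; AND[min(a, b)] → w = 0.36
Weighted average = (0.44·2.0 + 0.13·58.2 + 0.30·18.0 + 0.36·78.0) / (0.44 + 0.13 + 0.30 + 0.36)
  = 41.9260 / 1.2300 = 34.086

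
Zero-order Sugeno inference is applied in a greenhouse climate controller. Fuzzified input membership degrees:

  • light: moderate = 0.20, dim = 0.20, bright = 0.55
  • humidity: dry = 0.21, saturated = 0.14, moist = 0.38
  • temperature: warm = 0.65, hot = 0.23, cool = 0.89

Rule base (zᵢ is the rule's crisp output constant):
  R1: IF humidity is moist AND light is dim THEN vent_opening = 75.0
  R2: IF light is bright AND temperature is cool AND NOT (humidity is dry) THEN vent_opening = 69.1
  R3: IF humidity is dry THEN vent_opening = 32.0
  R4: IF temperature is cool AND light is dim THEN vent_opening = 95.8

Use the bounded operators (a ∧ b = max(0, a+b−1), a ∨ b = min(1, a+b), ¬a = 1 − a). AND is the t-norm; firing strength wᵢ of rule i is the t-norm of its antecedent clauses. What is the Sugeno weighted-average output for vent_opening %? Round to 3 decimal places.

R1 (z=75.0): moist=0.38, dim=0.20; AND[max(0, a+b−1)] → w = 0.00
R2 (z=69.1): bright=0.55, cool=0.89, ¬dry=1−0.21=0.79; AND[max(0, a+b−1)] → w = 0.23
R3 (z=32.0): dry=0.21 → w = 0.21
R4 (z=95.8): cool=0.89, dim=0.20; AND[max(0, a+b−1)] → w = 0.09
Weighted average = (0.00·75.0 + 0.23·69.1 + 0.21·32.0 + 0.09·95.8) / (0.00 + 0.23 + 0.21 + 0.09)
  = 31.2350 / 0.5300 = 58.934

58.934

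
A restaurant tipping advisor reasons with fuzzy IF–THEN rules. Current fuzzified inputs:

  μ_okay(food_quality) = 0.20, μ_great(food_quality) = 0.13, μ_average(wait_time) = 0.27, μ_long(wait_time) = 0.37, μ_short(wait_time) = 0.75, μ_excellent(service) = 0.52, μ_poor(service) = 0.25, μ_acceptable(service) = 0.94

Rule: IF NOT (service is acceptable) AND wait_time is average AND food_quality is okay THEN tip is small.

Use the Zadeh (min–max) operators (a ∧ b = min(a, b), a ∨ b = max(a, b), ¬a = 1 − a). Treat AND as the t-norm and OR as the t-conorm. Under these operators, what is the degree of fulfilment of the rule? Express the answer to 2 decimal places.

firing strength: ¬acceptable=1−0.94=0.06, average=0.27, okay=0.20; AND[min(a, b)] → w = 0.06

0.06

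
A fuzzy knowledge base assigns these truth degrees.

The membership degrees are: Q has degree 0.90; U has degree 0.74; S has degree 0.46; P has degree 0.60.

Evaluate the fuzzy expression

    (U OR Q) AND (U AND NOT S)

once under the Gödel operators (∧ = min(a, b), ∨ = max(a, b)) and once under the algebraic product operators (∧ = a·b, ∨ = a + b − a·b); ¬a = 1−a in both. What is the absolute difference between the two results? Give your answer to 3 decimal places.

Under Gödel:
  U OR Q = max(a, b) on (0.74, 0.90) = 0.90
  NOT S = 1 − 0.46 = 0.54
  U AND NOT S = min(a, b) on (0.74, 0.54) = 0.54
  (U OR Q) AND (U AND NOT S) = min(a, b) on (0.90, 0.54) = 0.54
  → value = 0.5400
Under algebraic product:
  U OR Q = a + b − a·b on (0.7400, 0.9000) = 0.9740
  NOT S = 1 − 0.4600 = 0.5400
  U AND NOT S = a·b on (0.7400, 0.5400) = 0.3996
  (U OR Q) AND (U AND NOT S) = a·b on (0.9740, 0.3996) = 0.3892
  → value = 0.3892
|0.5400 − 0.3892| = 0.151

0.151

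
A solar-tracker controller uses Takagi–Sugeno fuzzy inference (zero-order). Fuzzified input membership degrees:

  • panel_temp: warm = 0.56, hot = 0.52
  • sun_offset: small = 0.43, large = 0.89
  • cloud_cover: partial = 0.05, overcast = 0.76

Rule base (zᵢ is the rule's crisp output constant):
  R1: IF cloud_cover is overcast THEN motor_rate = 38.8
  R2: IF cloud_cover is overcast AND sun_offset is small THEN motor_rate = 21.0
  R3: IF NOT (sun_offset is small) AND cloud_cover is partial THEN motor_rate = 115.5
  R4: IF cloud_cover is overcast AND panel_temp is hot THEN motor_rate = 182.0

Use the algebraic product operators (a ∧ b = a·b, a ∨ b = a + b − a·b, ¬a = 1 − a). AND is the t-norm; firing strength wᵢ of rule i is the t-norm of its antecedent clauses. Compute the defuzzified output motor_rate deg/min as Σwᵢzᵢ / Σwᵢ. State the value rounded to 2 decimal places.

R1 (z=38.8): overcast=0.76 → w = 0.7600
R2 (z=21.0): overcast=0.76, small=0.43; AND[a·b] → w = 0.3268
R3 (z=115.5): ¬small=1−0.43=0.57, partial=0.05; AND[a·b] → w = 0.0285
R4 (z=182.0): overcast=0.76, hot=0.52; AND[a·b] → w = 0.3952
Weighted average = (0.7600·38.8 + 0.3268·21.0 + 0.0285·115.5 + 0.3952·182.0) / (0.7600 + 0.3268 + 0.0285 + 0.3952)
  = 111.5690 / 1.5105 = 73.86

73.86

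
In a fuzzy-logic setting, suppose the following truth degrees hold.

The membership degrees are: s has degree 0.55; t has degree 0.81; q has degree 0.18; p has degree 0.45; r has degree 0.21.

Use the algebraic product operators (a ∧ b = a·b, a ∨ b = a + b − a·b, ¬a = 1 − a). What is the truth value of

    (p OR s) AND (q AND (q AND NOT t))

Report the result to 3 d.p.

p OR s = a + b − a·b on (0.4500, 0.5500) = 0.7525
NOT t = 1 − 0.8100 = 0.1900
q AND NOT t = a·b on (0.1800, 0.1900) = 0.0342
q AND (q AND NOT t) = a·b on (0.1800, 0.0342) = 0.0062
(p OR s) AND (q AND (q AND NOT t)) = a·b on (0.7525, 0.0062) = 0.0046

0.005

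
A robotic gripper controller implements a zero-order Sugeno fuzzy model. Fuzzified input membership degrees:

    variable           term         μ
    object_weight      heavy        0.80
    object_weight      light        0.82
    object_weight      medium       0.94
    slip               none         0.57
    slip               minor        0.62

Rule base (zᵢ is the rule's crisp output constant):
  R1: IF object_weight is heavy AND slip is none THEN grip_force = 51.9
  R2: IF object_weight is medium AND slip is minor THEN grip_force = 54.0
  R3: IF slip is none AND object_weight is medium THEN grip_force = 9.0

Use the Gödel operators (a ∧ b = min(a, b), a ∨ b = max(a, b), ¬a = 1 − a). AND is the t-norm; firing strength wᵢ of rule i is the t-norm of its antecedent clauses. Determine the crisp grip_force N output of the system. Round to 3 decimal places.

38.746

R1 (z=51.9): heavy=0.80, none=0.57; AND[min(a, b)] → w = 0.57
R2 (z=54.0): medium=0.94, minor=0.62; AND[min(a, b)] → w = 0.62
R3 (z=9.0): none=0.57, medium=0.94; AND[min(a, b)] → w = 0.57
Weighted average = (0.57·51.9 + 0.62·54.0 + 0.57·9.0) / (0.57 + 0.62 + 0.57)
  = 68.1930 / 1.7600 = 38.746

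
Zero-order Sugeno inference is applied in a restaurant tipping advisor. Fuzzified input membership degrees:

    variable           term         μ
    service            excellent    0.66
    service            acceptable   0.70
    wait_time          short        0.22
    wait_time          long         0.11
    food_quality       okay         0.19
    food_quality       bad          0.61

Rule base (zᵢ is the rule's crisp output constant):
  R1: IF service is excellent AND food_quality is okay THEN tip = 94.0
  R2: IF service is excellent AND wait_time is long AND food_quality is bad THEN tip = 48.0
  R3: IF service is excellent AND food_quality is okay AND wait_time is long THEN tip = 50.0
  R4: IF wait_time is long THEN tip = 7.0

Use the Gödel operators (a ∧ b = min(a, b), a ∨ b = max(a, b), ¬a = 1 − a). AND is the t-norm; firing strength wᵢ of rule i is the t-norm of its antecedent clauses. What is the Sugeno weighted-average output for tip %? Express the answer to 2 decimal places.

R1 (z=94.0): excellent=0.66, okay=0.19; AND[min(a, b)] → w = 0.19
R2 (z=48.0): excellent=0.66, long=0.11, bad=0.61; AND[min(a, b)] → w = 0.11
R3 (z=50.0): excellent=0.66, okay=0.19, long=0.11; AND[min(a, b)] → w = 0.11
R4 (z=7.0): long=0.11 → w = 0.11
Weighted average = (0.19·94.0 + 0.11·48.0 + 0.11·50.0 + 0.11·7.0) / (0.19 + 0.11 + 0.11 + 0.11)
  = 29.4100 / 0.5200 = 56.56

56.56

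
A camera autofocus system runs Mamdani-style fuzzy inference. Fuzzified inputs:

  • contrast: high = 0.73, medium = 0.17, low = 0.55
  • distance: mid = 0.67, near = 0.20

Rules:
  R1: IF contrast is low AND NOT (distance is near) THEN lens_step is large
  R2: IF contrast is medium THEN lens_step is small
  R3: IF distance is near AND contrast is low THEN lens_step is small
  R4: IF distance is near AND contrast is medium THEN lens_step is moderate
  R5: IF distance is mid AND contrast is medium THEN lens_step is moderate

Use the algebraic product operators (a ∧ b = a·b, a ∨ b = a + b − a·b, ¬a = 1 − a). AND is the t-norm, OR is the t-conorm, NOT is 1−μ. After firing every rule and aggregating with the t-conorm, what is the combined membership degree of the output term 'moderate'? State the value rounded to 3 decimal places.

0.144

R1: low=0.55, ¬near=1−0.20=0.80; AND[a·b] → w = 0.4400
R2: medium=0.17 → w = 0.1700
R3: near=0.20, low=0.55; AND[a·b] → w = 0.1100
R4: near=0.20, medium=0.17; AND[a·b] → w = 0.0340
R5: mid=0.67, medium=0.17; AND[a·b] → w = 0.1139
Rules with consequent 'moderate': {R4, R5} → strengths 0.0340, 0.1139
Aggregate via t-conorm [a + b − a·b]: 0.1440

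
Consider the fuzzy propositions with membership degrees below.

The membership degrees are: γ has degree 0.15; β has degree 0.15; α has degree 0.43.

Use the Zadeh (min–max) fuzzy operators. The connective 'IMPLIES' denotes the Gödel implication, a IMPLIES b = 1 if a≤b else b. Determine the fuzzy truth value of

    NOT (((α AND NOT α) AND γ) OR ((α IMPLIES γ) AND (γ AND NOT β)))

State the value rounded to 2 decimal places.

0.85

NOT α = 1 − 0.43 = 0.57
α AND NOT α = min(a, b) on (0.43, 0.57) = 0.43
(α AND NOT α) AND γ = min(a, b) on (0.43, 0.15) = 0.15
α IMPLIES γ  [Gödel: 1 if a≤b else b] with a=0.43, b=0.15 → 0.15
NOT β = 1 − 0.15 = 0.85
γ AND NOT β = min(a, b) on (0.15, 0.85) = 0.15
(α IMPLIES γ) AND (γ AND NOT β) = min(a, b) on (0.15, 0.15) = 0.15
((α AND NOT α) AND γ) OR ((α IMPLIES γ) AND (γ AND NOT β)) = max(a, b) on (0.15, 0.15) = 0.15
NOT (((α AND NOT α) AND γ) OR ((α IMPLIES γ) AND (γ AND NOT β))) = 1 − 0.15 = 0.85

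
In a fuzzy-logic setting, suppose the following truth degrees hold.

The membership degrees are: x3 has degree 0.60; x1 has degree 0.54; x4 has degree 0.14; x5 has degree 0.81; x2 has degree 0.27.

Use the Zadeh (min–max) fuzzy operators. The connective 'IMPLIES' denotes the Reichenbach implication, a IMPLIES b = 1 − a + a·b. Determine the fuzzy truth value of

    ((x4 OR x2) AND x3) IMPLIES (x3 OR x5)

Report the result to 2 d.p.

x4 OR x2 = max(a, b) on (0.14, 0.27) = 0.27
(x4 OR x2) AND x3 = min(a, b) on (0.27, 0.60) = 0.27
x3 OR x5 = max(a, b) on (0.60, 0.81) = 0.81
((x4 OR x2) AND x3) IMPLIES (x3 OR x5)  [Reichenbach: 1 − a + a·b] with a=0.27, b=0.81 → 0.95

0.95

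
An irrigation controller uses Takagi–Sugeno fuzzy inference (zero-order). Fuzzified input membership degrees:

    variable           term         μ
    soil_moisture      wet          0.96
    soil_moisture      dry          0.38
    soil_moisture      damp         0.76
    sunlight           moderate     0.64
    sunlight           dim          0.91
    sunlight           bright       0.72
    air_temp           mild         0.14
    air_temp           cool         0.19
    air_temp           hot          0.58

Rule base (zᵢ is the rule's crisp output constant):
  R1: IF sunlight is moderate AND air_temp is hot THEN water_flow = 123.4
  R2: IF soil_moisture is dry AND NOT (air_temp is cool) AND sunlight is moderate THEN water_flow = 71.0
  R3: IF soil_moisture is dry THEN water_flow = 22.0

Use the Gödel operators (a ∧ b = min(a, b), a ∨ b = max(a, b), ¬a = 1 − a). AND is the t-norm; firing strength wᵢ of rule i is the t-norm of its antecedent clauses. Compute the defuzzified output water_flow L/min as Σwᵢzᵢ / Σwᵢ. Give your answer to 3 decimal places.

R1 (z=123.4): moderate=0.64, hot=0.58; AND[min(a, b)] → w = 0.58
R2 (z=71.0): dry=0.38, ¬cool=1−0.19=0.81, moderate=0.64; AND[min(a, b)] → w = 0.38
R3 (z=22.0): dry=0.38 → w = 0.38
Weighted average = (0.58·123.4 + 0.38·71.0 + 0.38·22.0) / (0.58 + 0.38 + 0.38)
  = 106.9120 / 1.3400 = 79.785

79.785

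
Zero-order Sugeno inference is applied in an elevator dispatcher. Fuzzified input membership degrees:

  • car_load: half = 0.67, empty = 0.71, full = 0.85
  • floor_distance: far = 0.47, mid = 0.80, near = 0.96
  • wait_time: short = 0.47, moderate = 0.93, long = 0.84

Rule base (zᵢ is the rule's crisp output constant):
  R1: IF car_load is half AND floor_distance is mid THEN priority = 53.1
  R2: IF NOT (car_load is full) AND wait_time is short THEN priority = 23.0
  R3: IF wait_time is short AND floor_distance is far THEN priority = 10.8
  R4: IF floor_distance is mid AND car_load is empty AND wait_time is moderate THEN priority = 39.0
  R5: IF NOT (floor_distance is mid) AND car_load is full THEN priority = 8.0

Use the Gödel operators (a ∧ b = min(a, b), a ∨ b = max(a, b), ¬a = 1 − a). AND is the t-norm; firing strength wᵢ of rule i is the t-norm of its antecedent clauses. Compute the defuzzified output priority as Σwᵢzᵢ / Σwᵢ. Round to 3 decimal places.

33.360

R1 (z=53.1): half=0.67, mid=0.80; AND[min(a, b)] → w = 0.67
R2 (z=23.0): ¬full=1−0.85=0.15, short=0.47; AND[min(a, b)] → w = 0.15
R3 (z=10.8): short=0.47, far=0.47; AND[min(a, b)] → w = 0.47
R4 (z=39.0): mid=0.80, empty=0.71, moderate=0.93; AND[min(a, b)] → w = 0.71
R5 (z=8.0): ¬mid=1−0.80=0.20, full=0.85; AND[min(a, b)] → w = 0.20
Weighted average = (0.67·53.1 + 0.15·23.0 + 0.47·10.8 + 0.71·39.0 + 0.20·8.0) / (0.67 + 0.15 + 0.47 + 0.71 + 0.20)
  = 73.3930 / 2.2000 = 33.360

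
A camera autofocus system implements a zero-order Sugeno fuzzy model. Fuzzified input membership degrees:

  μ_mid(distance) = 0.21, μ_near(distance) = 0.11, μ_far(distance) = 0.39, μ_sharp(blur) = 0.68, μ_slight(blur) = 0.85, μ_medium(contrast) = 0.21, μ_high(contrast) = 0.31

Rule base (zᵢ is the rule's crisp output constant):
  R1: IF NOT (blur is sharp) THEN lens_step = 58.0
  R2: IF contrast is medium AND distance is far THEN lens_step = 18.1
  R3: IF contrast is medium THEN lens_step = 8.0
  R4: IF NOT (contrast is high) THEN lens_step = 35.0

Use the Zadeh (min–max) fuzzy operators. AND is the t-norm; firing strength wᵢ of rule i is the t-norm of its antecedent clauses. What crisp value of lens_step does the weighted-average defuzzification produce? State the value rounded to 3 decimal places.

33.700

R1 (z=58.0): ¬sharp=1−0.68=0.32 → w = 0.32
R2 (z=18.1): medium=0.21, far=0.39; AND[min(a, b)] → w = 0.21
R3 (z=8.0): medium=0.21 → w = 0.21
R4 (z=35.0): ¬high=1−0.31=0.69 → w = 0.69
Weighted average = (0.32·58.0 + 0.21·18.1 + 0.21·8.0 + 0.69·35.0) / (0.32 + 0.21 + 0.21 + 0.69)
  = 48.1910 / 1.4300 = 33.700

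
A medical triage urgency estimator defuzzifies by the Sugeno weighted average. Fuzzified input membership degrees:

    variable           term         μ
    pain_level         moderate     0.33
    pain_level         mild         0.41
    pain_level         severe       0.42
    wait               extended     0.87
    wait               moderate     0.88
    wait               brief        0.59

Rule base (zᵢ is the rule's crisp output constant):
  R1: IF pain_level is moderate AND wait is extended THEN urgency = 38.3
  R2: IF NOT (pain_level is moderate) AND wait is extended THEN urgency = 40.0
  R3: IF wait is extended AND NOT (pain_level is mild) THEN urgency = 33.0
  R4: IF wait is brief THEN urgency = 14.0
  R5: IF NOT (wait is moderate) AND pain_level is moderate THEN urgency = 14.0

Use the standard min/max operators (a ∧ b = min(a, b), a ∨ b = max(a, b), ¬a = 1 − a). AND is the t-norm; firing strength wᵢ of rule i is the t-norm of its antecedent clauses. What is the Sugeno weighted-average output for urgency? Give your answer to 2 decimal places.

R1 (z=38.3): moderate=0.33, extended=0.87; AND[min(a, b)] → w = 0.33
R2 (z=40.0): ¬moderate=1−0.33=0.67, extended=0.87; AND[min(a, b)] → w = 0.67
R3 (z=33.0): extended=0.87, ¬mild=1−0.41=0.59; AND[min(a, b)] → w = 0.59
R4 (z=14.0): brief=0.59 → w = 0.59
R5 (z=14.0): ¬moderate=1−0.88=0.12, moderate=0.33; AND[min(a, b)] → w = 0.12
Weighted average = (0.33·38.3 + 0.67·40.0 + 0.59·33.0 + 0.59·14.0 + 0.12·14.0) / (0.33 + 0.67 + 0.59 + 0.59 + 0.12)
  = 68.8490 / 2.3000 = 29.93

29.93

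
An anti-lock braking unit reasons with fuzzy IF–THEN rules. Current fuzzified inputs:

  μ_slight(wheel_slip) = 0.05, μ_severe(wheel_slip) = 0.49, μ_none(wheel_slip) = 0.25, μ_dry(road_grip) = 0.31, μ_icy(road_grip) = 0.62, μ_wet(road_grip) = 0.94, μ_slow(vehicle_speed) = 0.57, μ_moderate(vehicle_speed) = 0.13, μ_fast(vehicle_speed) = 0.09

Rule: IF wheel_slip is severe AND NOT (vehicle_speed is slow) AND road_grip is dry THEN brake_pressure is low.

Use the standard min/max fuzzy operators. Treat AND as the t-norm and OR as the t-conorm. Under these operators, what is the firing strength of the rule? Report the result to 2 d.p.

firing strength: severe=0.49, ¬slow=1−0.57=0.43, dry=0.31; AND[min(a, b)] → w = 0.31

0.31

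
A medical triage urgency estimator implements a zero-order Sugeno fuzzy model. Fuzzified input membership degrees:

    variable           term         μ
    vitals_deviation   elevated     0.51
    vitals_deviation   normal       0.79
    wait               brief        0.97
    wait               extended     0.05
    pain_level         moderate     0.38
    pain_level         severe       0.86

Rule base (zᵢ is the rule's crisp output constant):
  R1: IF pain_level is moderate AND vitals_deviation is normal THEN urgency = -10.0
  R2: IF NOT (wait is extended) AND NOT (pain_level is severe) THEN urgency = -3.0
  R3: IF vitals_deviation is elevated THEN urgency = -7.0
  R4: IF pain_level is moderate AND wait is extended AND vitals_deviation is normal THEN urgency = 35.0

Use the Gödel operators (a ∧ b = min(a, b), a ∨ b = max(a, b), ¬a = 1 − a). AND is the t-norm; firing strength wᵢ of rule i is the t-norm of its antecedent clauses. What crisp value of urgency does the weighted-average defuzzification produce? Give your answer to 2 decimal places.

R1 (z=-10.0): moderate=0.38, normal=0.79; AND[min(a, b)] → w = 0.38
R2 (z=-3.0): ¬extended=1−0.05=0.95, ¬severe=1−0.86=0.14; AND[min(a, b)] → w = 0.14
R3 (z=-7.0): elevated=0.51 → w = 0.51
R4 (z=35.0): moderate=0.38, extended=0.05, normal=0.79; AND[min(a, b)] → w = 0.05
Weighted average = (0.38·-10.0 + 0.14·-3.0 + 0.51·-7.0 + 0.05·35.0) / (0.38 + 0.14 + 0.51 + 0.05)
  = -6.0400 / 1.0800 = -5.59

-5.59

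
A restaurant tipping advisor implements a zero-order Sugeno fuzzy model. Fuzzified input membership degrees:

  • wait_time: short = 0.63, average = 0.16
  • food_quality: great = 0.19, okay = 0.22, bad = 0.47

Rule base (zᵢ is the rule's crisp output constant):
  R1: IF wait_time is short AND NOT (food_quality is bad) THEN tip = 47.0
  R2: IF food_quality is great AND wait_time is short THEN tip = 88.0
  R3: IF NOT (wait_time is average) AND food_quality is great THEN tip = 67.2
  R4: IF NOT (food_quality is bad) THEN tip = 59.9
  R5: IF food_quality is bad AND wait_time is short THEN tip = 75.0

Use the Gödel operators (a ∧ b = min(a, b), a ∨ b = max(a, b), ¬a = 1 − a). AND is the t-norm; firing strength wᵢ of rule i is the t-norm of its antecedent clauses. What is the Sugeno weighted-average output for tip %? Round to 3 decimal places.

63.558

R1 (z=47.0): short=0.63, ¬bad=1−0.47=0.53; AND[min(a, b)] → w = 0.53
R2 (z=88.0): great=0.19, short=0.63; AND[min(a, b)] → w = 0.19
R3 (z=67.2): ¬average=1−0.16=0.84, great=0.19; AND[min(a, b)] → w = 0.19
R4 (z=59.9): ¬bad=1−0.47=0.53 → w = 0.53
R5 (z=75.0): bad=0.47, short=0.63; AND[min(a, b)] → w = 0.47
Weighted average = (0.53·47.0 + 0.19·88.0 + 0.19·67.2 + 0.53·59.9 + 0.47·75.0) / (0.53 + 0.19 + 0.19 + 0.53 + 0.47)
  = 121.3950 / 1.9100 = 63.558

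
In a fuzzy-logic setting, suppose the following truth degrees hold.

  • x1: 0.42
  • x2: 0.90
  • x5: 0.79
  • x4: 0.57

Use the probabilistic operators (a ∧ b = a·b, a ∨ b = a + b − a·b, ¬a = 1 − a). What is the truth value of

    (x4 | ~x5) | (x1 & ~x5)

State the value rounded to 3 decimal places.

0.690

~x5 = 1 − 0.7900 = 0.2100
x4 | ~x5 = a + b − a·b on (0.5700, 0.2100) = 0.6603
~x5 = 1 − 0.7900 = 0.2100
x1 & ~x5 = a·b on (0.4200, 0.2100) = 0.0882
(x4 | ~x5) | (x1 & ~x5) = a + b − a·b on (0.6603, 0.0882) = 0.6903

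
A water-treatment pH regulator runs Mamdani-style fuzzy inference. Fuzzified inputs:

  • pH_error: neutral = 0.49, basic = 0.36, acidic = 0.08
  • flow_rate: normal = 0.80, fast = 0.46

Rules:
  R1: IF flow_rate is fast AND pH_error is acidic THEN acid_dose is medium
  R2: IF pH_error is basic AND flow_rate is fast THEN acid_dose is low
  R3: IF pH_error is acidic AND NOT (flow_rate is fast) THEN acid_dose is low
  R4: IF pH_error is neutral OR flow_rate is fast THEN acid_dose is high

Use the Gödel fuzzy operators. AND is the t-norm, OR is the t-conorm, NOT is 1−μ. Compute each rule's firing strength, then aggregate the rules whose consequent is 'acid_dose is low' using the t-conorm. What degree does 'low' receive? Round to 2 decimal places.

0.36

R1: fast=0.46, acidic=0.08; AND[min(a, b)] → w = 0.08
R2: basic=0.36, fast=0.46; AND[min(a, b)] → w = 0.36
R3: acidic=0.08, ¬fast=1−0.46=0.54; AND[min(a, b)] → w = 0.08
R4: neutral=0.49, fast=0.46; OR[max(a, b)] → w = 0.49
Rules with consequent 'low': {R2, R3} → strengths 0.36, 0.08
Aggregate via t-conorm [max(a, b)]: 0.36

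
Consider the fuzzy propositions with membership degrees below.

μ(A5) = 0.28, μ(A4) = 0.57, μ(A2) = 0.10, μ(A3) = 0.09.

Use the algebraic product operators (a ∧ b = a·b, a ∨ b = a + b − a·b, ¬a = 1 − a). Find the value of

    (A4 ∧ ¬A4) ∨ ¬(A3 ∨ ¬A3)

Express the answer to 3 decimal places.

¬A4 = 1 − 0.5700 = 0.4300
A4 ∧ ¬A4 = a·b on (0.5700, 0.4300) = 0.2451
¬A3 = 1 − 0.0900 = 0.9100
A3 ∨ ¬A3 = a + b − a·b on (0.0900, 0.9100) = 0.9181
¬(A3 ∨ ¬A3) = 1 − 0.9181 = 0.0819
(A4 ∧ ¬A4) ∨ ¬(A3 ∨ ¬A3) = a + b − a·b on (0.2451, 0.0819) = 0.3069

0.307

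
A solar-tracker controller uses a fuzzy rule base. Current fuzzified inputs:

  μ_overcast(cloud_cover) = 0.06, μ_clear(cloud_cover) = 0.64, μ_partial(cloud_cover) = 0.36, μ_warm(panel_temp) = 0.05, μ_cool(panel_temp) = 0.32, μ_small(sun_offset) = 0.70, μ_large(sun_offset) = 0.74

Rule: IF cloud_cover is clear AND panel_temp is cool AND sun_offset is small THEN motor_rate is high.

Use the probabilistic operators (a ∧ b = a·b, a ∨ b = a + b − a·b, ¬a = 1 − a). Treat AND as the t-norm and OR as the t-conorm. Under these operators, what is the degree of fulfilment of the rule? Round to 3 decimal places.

firing strength: clear=0.64, cool=0.32, small=0.70; AND[a·b] → w = 0.1434

0.143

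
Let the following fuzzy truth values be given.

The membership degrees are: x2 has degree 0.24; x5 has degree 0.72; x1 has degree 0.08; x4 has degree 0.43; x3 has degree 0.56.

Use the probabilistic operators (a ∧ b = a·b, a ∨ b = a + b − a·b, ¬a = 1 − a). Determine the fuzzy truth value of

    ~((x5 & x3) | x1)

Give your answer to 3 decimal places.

x5 & x3 = a·b on (0.7200, 0.5600) = 0.4032
(x5 & x3) | x1 = a + b − a·b on (0.4032, 0.0800) = 0.4509
~((x5 & x3) | x1) = 1 − 0.4509 = 0.5491

0.549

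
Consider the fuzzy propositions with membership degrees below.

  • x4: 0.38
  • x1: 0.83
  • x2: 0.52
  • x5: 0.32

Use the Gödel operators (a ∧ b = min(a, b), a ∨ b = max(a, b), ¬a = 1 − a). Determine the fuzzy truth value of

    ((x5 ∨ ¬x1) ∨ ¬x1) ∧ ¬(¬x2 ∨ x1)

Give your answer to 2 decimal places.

0.17

¬x1 = 1 − 0.83 = 0.17
x5 ∨ ¬x1 = max(a, b) on (0.32, 0.17) = 0.32
¬x1 = 1 − 0.83 = 0.17
(x5 ∨ ¬x1) ∨ ¬x1 = max(a, b) on (0.32, 0.17) = 0.32
¬x2 = 1 − 0.52 = 0.48
¬x2 ∨ x1 = max(a, b) on (0.48, 0.83) = 0.83
¬(¬x2 ∨ x1) = 1 − 0.83 = 0.17
((x5 ∨ ¬x1) ∨ ¬x1) ∧ ¬(¬x2 ∨ x1) = min(a, b) on (0.32, 0.17) = 0.17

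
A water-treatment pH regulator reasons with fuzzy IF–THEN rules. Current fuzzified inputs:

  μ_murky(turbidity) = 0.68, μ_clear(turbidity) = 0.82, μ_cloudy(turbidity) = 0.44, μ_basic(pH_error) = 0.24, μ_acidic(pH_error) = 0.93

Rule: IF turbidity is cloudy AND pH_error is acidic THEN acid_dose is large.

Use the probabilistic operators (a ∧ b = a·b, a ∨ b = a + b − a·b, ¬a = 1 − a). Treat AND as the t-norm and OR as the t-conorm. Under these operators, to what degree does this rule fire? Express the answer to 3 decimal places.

0.409

firing strength: cloudy=0.44, acidic=0.93; AND[a·b] → w = 0.4092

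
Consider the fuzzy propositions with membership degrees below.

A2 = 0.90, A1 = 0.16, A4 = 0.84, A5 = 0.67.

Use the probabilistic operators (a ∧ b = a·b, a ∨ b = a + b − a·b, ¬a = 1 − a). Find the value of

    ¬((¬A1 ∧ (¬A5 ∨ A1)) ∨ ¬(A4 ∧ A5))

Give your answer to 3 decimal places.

¬A1 = 1 − 0.1600 = 0.8400
¬A5 = 1 − 0.6700 = 0.3300
¬A5 ∨ A1 = a + b − a·b on (0.3300, 0.1600) = 0.4372
¬A1 ∧ (¬A5 ∨ A1) = a·b on (0.8400, 0.4372) = 0.3672
A4 ∧ A5 = a·b on (0.8400, 0.6700) = 0.5628
¬(A4 ∧ A5) = 1 − 0.5628 = 0.4372
(¬A1 ∧ (¬A5 ∨ A1)) ∨ ¬(A4 ∧ A5) = a + b − a·b on (0.3672, 0.4372) = 0.6439
¬((¬A1 ∧ (¬A5 ∨ A1)) ∨ ¬(A4 ∧ A5)) = 1 − 0.6439 = 0.3561

0.356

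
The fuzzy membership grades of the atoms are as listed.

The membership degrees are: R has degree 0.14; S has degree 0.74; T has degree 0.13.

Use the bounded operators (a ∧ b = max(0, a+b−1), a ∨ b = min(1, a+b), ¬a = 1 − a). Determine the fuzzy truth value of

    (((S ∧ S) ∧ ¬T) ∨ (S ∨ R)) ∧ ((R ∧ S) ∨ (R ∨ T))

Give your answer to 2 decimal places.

0.27

S ∧ S = max(0, a+b−1) on (0.74, 0.74) = 0.48
¬T = 1 − 0.13 = 0.87
(S ∧ S) ∧ ¬T = max(0, a+b−1) on (0.48, 0.87) = 0.35
S ∨ R = min(1, a+b) on (0.74, 0.14) = 0.88
((S ∧ S) ∧ ¬T) ∨ (S ∨ R) = min(1, a+b) on (0.35, 0.88) = 1.00
R ∧ S = max(0, a+b−1) on (0.14, 0.74) = 0.00
R ∨ T = min(1, a+b) on (0.14, 0.13) = 0.27
(R ∧ S) ∨ (R ∨ T) = min(1, a+b) on (0.00, 0.27) = 0.27
(((S ∧ S) ∧ ¬T) ∨ (S ∨ R)) ∧ ((R ∧ S) ∨ (R ∨ T)) = max(0, a+b−1) on (1.00, 0.27) = 0.27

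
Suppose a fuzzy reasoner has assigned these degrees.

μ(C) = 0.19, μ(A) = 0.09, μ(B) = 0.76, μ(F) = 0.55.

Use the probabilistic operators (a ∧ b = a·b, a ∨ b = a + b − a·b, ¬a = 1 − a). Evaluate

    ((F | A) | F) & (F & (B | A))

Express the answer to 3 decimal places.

F | A = a + b − a·b on (0.5500, 0.0900) = 0.5905
(F | A) | F = a + b − a·b on (0.5905, 0.5500) = 0.8157
B | A = a + b − a·b on (0.7600, 0.0900) = 0.7816
F & (B | A) = a·b on (0.5500, 0.7816) = 0.4299
((F | A) | F) & (F & (B | A)) = a·b on (0.8157, 0.4299) = 0.3507

0.351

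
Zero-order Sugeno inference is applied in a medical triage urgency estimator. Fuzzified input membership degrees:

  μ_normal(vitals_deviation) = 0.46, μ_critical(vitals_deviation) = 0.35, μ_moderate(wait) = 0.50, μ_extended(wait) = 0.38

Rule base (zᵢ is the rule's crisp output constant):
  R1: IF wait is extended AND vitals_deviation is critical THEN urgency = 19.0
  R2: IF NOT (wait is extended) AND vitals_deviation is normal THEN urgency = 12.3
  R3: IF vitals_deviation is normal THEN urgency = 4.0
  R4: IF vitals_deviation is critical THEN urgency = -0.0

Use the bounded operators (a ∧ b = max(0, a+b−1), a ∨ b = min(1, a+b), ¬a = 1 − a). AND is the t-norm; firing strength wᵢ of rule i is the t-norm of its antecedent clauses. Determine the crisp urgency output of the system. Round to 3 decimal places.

3.173

R1 (z=19.0): extended=0.38, critical=0.35; AND[max(0, a+b−1)] → w = 0.00
R2 (z=12.3): ¬extended=1−0.38=0.62, normal=0.46; AND[max(0, a+b−1)] → w = 0.08
R3 (z=4.0): normal=0.46 → w = 0.46
R4 (z=-0.0): critical=0.35 → w = 0.35
Weighted average = (0.00·19.0 + 0.08·12.3 + 0.46·4.0 + 0.35·-0.0) / (0.00 + 0.08 + 0.46 + 0.35)
  = 2.8240 / 0.8900 = 3.173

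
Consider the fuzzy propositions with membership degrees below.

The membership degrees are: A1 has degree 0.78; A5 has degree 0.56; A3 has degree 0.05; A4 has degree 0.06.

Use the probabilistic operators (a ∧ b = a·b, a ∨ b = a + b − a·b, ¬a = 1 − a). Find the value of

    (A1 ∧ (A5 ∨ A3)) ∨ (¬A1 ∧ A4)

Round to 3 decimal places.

A5 ∨ A3 = a + b − a·b on (0.5600, 0.0500) = 0.5820
A1 ∧ (A5 ∨ A3) = a·b on (0.7800, 0.5820) = 0.4540
¬A1 = 1 − 0.7800 = 0.2200
¬A1 ∧ A4 = a·b on (0.2200, 0.0600) = 0.0132
(A1 ∧ (A5 ∨ A3)) ∨ (¬A1 ∧ A4) = a + b − a·b on (0.4540, 0.0132) = 0.4612

0.461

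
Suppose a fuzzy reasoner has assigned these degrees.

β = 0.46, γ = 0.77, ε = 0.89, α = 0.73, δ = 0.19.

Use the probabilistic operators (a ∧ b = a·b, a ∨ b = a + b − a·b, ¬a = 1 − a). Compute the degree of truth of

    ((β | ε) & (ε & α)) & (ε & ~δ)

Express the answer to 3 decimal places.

β | ε = a + b − a·b on (0.4600, 0.8900) = 0.9406
ε & α = a·b on (0.8900, 0.7300) = 0.6497
(β | ε) & (ε & α) = a·b on (0.9406, 0.6497) = 0.6111
~δ = 1 − 0.1900 = 0.8100
ε & ~δ = a·b on (0.8900, 0.8100) = 0.7209
((β | ε) & (ε & α)) & (ε & ~δ) = a·b on (0.6111, 0.7209) = 0.4405

0.441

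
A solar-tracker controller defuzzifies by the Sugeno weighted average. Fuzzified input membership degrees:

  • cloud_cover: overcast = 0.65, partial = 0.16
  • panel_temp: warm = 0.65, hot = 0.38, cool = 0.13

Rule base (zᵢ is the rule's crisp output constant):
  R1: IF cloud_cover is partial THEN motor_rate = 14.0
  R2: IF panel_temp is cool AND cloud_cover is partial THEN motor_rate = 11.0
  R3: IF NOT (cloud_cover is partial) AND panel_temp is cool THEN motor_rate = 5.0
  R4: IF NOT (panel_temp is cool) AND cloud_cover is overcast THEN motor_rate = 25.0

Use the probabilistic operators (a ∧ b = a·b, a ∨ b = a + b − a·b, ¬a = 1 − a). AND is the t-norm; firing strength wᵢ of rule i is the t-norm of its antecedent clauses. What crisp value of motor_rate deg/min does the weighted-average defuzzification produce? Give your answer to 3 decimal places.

20.049

R1 (z=14.0): partial=0.16 → w = 0.1600
R2 (z=11.0): cool=0.13, partial=0.16; AND[a·b] → w = 0.0208
R3 (z=5.0): ¬partial=1−0.16=0.84, cool=0.13; AND[a·b] → w = 0.1092
R4 (z=25.0): ¬cool=1−0.13=0.87, overcast=0.65; AND[a·b] → w = 0.5655
Weighted average = (0.1600·14.0 + 0.0208·11.0 + 0.1092·5.0 + 0.5655·25.0) / (0.1600 + 0.0208 + 0.1092 + 0.5655)
  = 17.1523 / 0.8555 = 20.049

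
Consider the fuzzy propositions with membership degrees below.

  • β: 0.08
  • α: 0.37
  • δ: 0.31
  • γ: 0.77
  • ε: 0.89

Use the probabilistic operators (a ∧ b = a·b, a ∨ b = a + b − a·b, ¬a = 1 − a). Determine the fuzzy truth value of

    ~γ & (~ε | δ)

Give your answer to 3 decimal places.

0.089

~γ = 1 − 0.7700 = 0.2300
~ε = 1 − 0.8900 = 0.1100
~ε | δ = a + b − a·b on (0.1100, 0.3100) = 0.3859
~γ & (~ε | δ) = a·b on (0.2300, 0.3859) = 0.0888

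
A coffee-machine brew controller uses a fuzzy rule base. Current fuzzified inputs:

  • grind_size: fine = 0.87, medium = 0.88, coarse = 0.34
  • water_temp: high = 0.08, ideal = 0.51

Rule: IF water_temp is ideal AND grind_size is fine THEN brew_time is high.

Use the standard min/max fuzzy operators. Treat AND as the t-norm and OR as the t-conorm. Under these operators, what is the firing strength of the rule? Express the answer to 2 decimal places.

firing strength: ideal=0.51, fine=0.87; AND[min(a, b)] → w = 0.51

0.51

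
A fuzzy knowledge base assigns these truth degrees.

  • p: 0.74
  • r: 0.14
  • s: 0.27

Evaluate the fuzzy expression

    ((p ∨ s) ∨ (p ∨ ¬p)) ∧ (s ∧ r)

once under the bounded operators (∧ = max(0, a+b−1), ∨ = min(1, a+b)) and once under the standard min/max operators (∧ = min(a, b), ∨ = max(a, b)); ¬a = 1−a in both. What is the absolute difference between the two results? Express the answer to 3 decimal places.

Under bounded:
  p ∨ s = min(1, a+b) on (0.74, 0.27) = 1.00
  ¬p = 1 − 0.74 = 0.26
  p ∨ ¬p = min(1, a+b) on (0.74, 0.26) = 1.00
  (p ∨ s) ∨ (p ∨ ¬p) = min(1, a+b) on (1.00, 1.00) = 1.00
  s ∧ r = max(0, a+b−1) on (0.27, 0.14) = 0.00
  ((p ∨ s) ∨ (p ∨ ¬p)) ∧ (s ∧ r) = max(0, a+b−1) on (1.00, 0.00) = 0.00
  → value = 0.0000
Under standard min/max:
  p ∨ s = max(a, b) on (0.74, 0.27) = 0.74
  ¬p = 1 − 0.74 = 0.26
  p ∨ ¬p = max(a, b) on (0.74, 0.26) = 0.74
  (p ∨ s) ∨ (p ∨ ¬p) = max(a, b) on (0.74, 0.74) = 0.74
  s ∧ r = min(a, b) on (0.27, 0.14) = 0.14
  ((p ∨ s) ∨ (p ∨ ¬p)) ∧ (s ∧ r) = min(a, b) on (0.74, 0.14) = 0.14
  → value = 0.1400
|0.0000 − 0.1400| = 0.140

0.140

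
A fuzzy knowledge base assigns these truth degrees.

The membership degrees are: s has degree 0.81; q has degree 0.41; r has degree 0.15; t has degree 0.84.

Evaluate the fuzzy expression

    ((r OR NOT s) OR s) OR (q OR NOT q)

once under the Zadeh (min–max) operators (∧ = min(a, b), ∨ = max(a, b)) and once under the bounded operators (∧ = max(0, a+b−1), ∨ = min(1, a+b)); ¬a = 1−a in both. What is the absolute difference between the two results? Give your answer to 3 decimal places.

0.190

Under Zadeh (min–max):
  NOT s = 1 − 0.81 = 0.19
  r OR NOT s = max(a, b) on (0.15, 0.19) = 0.19
  (r OR NOT s) OR s = max(a, b) on (0.19, 0.81) = 0.81
  NOT q = 1 − 0.41 = 0.59
  q OR NOT q = max(a, b) on (0.41, 0.59) = 0.59
  ((r OR NOT s) OR s) OR (q OR NOT q) = max(a, b) on (0.81, 0.59) = 0.81
  → value = 0.8100
Under bounded:
  NOT s = 1 − 0.81 = 0.19
  r OR NOT s = min(1, a+b) on (0.15, 0.19) = 0.34
  (r OR NOT s) OR s = min(1, a+b) on (0.34, 0.81) = 1.00
  NOT q = 1 − 0.41 = 0.59
  q OR NOT q = min(1, a+b) on (0.41, 0.59) = 1.00
  ((r OR NOT s) OR s) OR (q OR NOT q) = min(1, a+b) on (1.00, 1.00) = 1.00
  → value = 1.0000
|0.8100 − 1.0000| = 0.190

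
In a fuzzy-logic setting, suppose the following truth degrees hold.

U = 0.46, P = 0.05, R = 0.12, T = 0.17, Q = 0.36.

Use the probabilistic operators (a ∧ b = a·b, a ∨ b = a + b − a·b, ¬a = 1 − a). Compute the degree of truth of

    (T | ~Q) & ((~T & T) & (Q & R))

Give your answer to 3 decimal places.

0.004

~Q = 1 − 0.3600 = 0.6400
T | ~Q = a + b − a·b on (0.1700, 0.6400) = 0.7012
~T = 1 − 0.1700 = 0.8300
~T & T = a·b on (0.8300, 0.1700) = 0.1411
Q & R = a·b on (0.3600, 0.1200) = 0.0432
(~T & T) & (Q & R) = a·b on (0.1411, 0.0432) = 0.0061
(T | ~Q) & ((~T & T) & (Q & R)) = a·b on (0.7012, 0.0061) = 0.0043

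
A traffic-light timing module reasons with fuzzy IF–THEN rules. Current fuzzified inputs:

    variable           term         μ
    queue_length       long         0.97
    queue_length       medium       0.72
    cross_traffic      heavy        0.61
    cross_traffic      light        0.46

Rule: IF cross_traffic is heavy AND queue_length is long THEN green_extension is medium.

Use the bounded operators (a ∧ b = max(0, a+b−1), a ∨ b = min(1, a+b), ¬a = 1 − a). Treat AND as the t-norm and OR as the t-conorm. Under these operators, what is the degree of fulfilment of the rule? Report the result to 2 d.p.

0.58

firing strength: heavy=0.61, long=0.97; AND[max(0, a+b−1)] → w = 0.58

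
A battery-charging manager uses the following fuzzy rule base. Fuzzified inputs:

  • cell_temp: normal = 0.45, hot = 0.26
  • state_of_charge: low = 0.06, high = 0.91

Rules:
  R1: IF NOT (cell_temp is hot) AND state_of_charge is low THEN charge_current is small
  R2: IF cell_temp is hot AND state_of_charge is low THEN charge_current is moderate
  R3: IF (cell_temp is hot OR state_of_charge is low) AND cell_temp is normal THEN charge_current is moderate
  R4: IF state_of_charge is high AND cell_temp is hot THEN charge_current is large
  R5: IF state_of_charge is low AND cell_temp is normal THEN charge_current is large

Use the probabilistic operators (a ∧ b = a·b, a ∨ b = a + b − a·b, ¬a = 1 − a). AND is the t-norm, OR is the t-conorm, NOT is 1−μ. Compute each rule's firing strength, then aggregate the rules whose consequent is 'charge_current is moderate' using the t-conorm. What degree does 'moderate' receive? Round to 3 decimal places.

R1: ¬hot=1−0.26=0.74, low=0.06; AND[a·b] → w = 0.0444
R2: hot=0.26, low=0.06; AND[a·b] → w = 0.0156
R3: (hot=0.26 OR low=0.06) = 0.3044; AND[a·b] with normal=0.45 → w = 0.1370
R4: high=0.91, hot=0.26; AND[a·b] → w = 0.2366
R5: low=0.06, normal=0.45; AND[a·b] → w = 0.0270
Rules with consequent 'moderate': {R2, R3} → strengths 0.0156, 0.1370
Aggregate via t-conorm [a + b − a·b]: 0.1504

0.150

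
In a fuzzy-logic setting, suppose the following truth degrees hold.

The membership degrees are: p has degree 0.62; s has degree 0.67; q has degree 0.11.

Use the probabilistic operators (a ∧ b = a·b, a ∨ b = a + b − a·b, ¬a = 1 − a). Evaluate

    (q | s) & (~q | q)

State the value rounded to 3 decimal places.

q | s = a + b − a·b on (0.1100, 0.6700) = 0.7063
~q = 1 − 0.1100 = 0.8900
~q | q = a + b − a·b on (0.8900, 0.1100) = 0.9021
(q | s) & (~q | q) = a·b on (0.7063, 0.9021) = 0.6372

0.637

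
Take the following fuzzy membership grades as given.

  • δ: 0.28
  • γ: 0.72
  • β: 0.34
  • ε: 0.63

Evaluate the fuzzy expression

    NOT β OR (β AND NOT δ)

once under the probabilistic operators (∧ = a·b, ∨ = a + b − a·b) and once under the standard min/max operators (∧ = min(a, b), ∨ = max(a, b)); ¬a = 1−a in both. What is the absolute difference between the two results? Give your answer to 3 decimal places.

Under probabilistic:
  NOT β = 1 − 0.3400 = 0.6600
  NOT δ = 1 − 0.2800 = 0.7200
  β AND NOT δ = a·b on (0.3400, 0.7200) = 0.2448
  NOT β OR (β AND NOT δ) = a + b − a·b on (0.6600, 0.2448) = 0.7432
  → value = 0.7432
Under standard min/max:
  NOT β = 1 − 0.34 = 0.66
  NOT δ = 1 − 0.28 = 0.72
  β AND NOT δ = min(a, b) on (0.34, 0.72) = 0.34
  NOT β OR (β AND NOT δ) = max(a, b) on (0.66, 0.34) = 0.66
  → value = 0.6600
|0.7432 − 0.6600| = 0.083

0.083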